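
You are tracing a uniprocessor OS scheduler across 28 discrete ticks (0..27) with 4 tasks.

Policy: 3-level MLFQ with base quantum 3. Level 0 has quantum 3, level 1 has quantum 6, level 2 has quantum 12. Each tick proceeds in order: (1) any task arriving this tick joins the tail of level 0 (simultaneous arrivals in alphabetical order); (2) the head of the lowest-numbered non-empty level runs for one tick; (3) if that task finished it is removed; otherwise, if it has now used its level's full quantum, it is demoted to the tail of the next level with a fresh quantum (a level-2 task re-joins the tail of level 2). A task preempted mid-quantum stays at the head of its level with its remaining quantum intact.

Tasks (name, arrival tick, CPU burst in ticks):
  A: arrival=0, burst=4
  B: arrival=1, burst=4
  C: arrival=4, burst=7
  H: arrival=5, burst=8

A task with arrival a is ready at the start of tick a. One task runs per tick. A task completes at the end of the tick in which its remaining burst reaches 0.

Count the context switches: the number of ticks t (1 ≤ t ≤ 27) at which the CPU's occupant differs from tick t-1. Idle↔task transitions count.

context switches = 8

t=0: L0/L1/L2 = A/-/- → run A
t=1: L0/L1/L2 = AB/-/- → run A
t=2: L0/L1/L2 = AB/-/- → run A
t=3: L0/L1/L2 = B/A/- → run B
t=4: L0/L1/L2 = BC/A/- → run B
t=5: L0/L1/L2 = BCH/A/- → run B
t=6: L0/L1/L2 = CH/AB/- → run C
t=7: L0/L1/L2 = CH/AB/- → run C
t=8: L0/L1/L2 = CH/AB/- → run C
t=9: L0/L1/L2 = H/ABC/- → run H
t=10: L0/L1/L2 = H/ABC/- → run H
t=11: L0/L1/L2 = H/ABC/- → run H
t=12: L0/L1/L2 = -/ABCH/- → run A
t=13: L0/L1/L2 = -/BCH/- → run B
t=14: L0/L1/L2 = -/CH/- → run C
t=15: L0/L1/L2 = -/CH/- → run C
t=16: L0/L1/L2 = -/CH/- → run C
t=17: L0/L1/L2 = -/CH/- → run C
t=18: L0/L1/L2 = -/H/- → run H
t=19: L0/L1/L2 = -/H/- → run H
t=20: L0/L1/L2 = -/H/- → run H
t=21: L0/L1/L2 = -/H/- → run H
t=22: L0/L1/L2 = -/H/- → run H
t=23: (idle)
t=24: (idle)
t=25: (idle)
t=26: (idle)
t=27: (idle)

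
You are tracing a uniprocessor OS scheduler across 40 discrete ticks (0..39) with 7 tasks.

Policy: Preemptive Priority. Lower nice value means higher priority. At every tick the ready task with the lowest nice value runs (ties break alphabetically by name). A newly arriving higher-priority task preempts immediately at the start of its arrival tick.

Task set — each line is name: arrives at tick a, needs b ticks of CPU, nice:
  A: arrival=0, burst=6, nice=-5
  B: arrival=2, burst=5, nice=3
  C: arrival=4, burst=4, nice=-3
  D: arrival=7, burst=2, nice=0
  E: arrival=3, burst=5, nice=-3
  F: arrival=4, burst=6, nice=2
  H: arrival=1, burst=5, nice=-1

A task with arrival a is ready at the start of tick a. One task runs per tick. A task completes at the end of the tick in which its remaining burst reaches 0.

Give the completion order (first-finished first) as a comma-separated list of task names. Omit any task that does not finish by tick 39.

completion order = A, C, E, H, D, F, B

t=0: ready={A} → run A
t=1: ready={A,H} → run A
t=2: ready={A,B,H} → run A
t=3: ready={A,B,E,H} → run A
t=4: ready={A,B,C,E,F,H} → run A
t=5: ready={A,B,C,E,F,H} → run A
t=6: ready={B,C,E,F,H} → run C
t=7: ready={B,C,D,E,F,H} → run C
t=8: ready={B,C,D,E,F,H} → run C
t=9: ready={B,C,D,E,F,H} → run C
t=10: ready={B,D,E,F,H} → run E
t=11: ready={B,D,E,F,H} → run E
t=12: ready={B,D,E,F,H} → run E
t=13: ready={B,D,E,F,H} → run E
t=14: ready={B,D,E,F,H} → run E
t=15: ready={B,D,F,H} → run H
t=16: ready={B,D,F,H} → run H
t=17: ready={B,D,F,H} → run H
t=18: ready={B,D,F,H} → run H
t=19: ready={B,D,F,H} → run H
t=20: ready={B,D,F} → run D
t=21: ready={B,D,F} → run D
t=22: ready={B,F} → run F
t=23: ready={B,F} → run F
t=24: ready={B,F} → run F
t=25: ready={B,F} → run F
t=26: ready={B,F} → run F
t=27: ready={B,F} → run F
t=28: ready={B} → run B
t=29: ready={B} → run B
t=30: ready={B} → run B
t=31: ready={B} → run B
t=32: ready={B} → run B
t=33: (idle)
t=34: (idle)
t=35: (idle)
t=36: (idle)
t=37: (idle)
t=38: (idle)
t=39: (idle)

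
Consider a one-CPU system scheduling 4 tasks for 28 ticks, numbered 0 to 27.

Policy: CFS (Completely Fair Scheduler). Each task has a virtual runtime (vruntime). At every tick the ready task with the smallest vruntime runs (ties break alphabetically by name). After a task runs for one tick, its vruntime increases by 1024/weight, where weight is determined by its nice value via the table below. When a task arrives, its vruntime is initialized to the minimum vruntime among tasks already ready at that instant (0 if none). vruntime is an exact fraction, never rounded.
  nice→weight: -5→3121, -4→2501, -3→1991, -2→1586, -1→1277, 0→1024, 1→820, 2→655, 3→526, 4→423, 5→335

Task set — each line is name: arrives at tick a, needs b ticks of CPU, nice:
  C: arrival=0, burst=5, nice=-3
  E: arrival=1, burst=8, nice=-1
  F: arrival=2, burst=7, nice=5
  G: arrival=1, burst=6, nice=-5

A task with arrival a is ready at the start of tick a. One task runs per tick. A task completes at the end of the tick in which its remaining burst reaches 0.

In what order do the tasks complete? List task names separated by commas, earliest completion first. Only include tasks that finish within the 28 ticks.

t=0: vr[C=0] → run C
t=1: vr[C=1024/1991 E=1024/1991 G=1024/1991] → run C
t=2: vr[C=2048/1991 E=1024/1991 F=1024/1991 G=1024/1991] → run E
t=3: vr[C=2048/1991 E=3346432/2542507 F=1024/1991 G=1024/1991] → run F
t=4: vr[C=2048/1991 E=3346432/2542507 F=2381824/666985 G=1024/1991] → run G
t=5: vr[C=2048/1991 E=3346432/2542507 F=2381824/666985 G=5234688/6213911] → run G
t=6: vr[C=2048/1991 E=3346432/2542507 F=2381824/666985 G=7273472/6213911] → run C
t=7: vr[C=3072/1991 E=3346432/2542507 F=2381824/666985 G=7273472/6213911] → run G
t=8: vr[C=3072/1991 E=3346432/2542507 F=2381824/666985 G=9312256/6213911] → run E
t=9: vr[C=3072/1991 E=5385216/2542507 F=2381824/666985 G=9312256/6213911] → run G
t=10: vr[C=3072/1991 E=5385216/2542507 F=2381824/666985 G=11351040/6213911] → run C
t=11: vr[C=4096/1991 E=5385216/2542507 F=2381824/666985 G=11351040/6213911] → run G
t=12: vr[C=4096/1991 E=5385216/2542507 F=2381824/666985 G=13389824/6213911] → run C
t=13: vr[E=5385216/2542507 F=2381824/666985 G=13389824/6213911] → run E
t=14: vr[E=7424000/2542507 F=2381824/666985 G=13389824/6213911] → run G
t=15: vr[E=7424000/2542507 F=2381824/666985] → run E
t=16: vr[E=9462784/2542507 F=2381824/666985] → run F
t=17: vr[E=9462784/2542507 F=4420608/666985] → run E
t=18: vr[E=11501568/2542507 F=4420608/666985] → run E
t=19: vr[E=13540352/2542507 F=4420608/666985] → run E
t=20: vr[E=15579136/2542507 F=4420608/666985] → run E
t=21: vr[F=4420608/666985] → run F
t=22: vr[F=6459392/666985] → run F
t=23: vr[F=8498176/666985] → run F
t=24: vr[F=2107392/133397] → run F
t=25: vr[F=12575744/666985] → run F
t=26: (idle)
t=27: (idle)

completion order = C, G, E, F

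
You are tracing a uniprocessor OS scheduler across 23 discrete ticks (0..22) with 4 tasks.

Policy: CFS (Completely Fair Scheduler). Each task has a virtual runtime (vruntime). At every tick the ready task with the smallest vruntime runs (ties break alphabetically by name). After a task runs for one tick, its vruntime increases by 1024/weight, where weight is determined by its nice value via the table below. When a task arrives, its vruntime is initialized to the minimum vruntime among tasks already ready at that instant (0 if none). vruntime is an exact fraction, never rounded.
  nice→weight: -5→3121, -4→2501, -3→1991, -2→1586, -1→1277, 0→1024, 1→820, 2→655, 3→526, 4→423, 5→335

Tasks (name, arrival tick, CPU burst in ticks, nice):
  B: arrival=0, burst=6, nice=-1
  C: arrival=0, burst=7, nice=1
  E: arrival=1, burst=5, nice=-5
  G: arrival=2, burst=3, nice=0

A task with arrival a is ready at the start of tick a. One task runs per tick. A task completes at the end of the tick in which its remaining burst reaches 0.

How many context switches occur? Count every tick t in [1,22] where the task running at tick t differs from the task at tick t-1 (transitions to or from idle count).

t=0: vr[B=0 C=0] → run B
t=1: vr[B=1024/1277 C=0 E=0] → run C
t=2: vr[B=1024/1277 C=256/205 E=0 G=0] → run E
t=3: vr[B=1024/1277 C=256/205 E=1024/3121 G=0] → run G
t=4: vr[B=1024/1277 C=256/205 E=1024/3121 G=1] → run E
t=5: vr[B=1024/1277 C=256/205 E=2048/3121 G=1] → run E
t=6: vr[B=1024/1277 C=256/205 E=3072/3121 G=1] → run B
t=7: vr[B=2048/1277 C=256/205 E=3072/3121 G=1] → run E
t=8: vr[B=2048/1277 C=256/205 E=4096/3121 G=1] → run G
t=9: vr[B=2048/1277 C=256/205 E=4096/3121 G=2] → run C
t=10: vr[B=2048/1277 C=512/205 E=4096/3121 G=2] → run E
t=11: vr[B=2048/1277 C=512/205 G=2] → run B
t=12: vr[B=3072/1277 C=512/205 G=2] → run G
t=13: vr[B=3072/1277 C=512/205] → run B
t=14: vr[B=4096/1277 C=512/205] → run C
t=15: vr[B=4096/1277 C=768/205] → run B
t=16: vr[B=5120/1277 C=768/205] → run C
t=17: vr[B=5120/1277 C=1024/205] → run B
t=18: vr[C=1024/205] → run C
t=19: vr[C=256/41] → run C
t=20: vr[C=1536/205] → run C
t=21: (idle)
t=22: (idle)

context switches = 18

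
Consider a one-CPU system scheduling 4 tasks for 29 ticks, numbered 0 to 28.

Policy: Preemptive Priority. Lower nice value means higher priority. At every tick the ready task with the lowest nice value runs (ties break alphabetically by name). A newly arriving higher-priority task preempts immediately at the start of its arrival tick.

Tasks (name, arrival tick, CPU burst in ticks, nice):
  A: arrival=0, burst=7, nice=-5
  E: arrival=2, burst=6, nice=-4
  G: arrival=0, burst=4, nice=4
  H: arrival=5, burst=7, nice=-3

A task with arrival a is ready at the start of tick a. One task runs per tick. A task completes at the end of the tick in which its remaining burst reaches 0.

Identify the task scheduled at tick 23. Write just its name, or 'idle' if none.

running at tick 23 = G

t=0: ready={A,G} → run A
t=1: ready={A,G} → run A
t=2: ready={A,E,G} → run A
t=3: ready={A,E,G} → run A
t=4: ready={A,E,G} → run A
t=5: ready={A,E,G,H} → run A
t=6: ready={A,E,G,H} → run A
t=7: ready={E,G,H} → run E
t=8: ready={E,G,H} → run E
t=9: ready={E,G,H} → run E
t=10: ready={E,G,H} → run E
t=11: ready={E,G,H} → run E
t=12: ready={E,G,H} → run E
t=13: ready={G,H} → run H
t=14: ready={G,H} → run H
t=15: ready={G,H} → run H
t=16: ready={G,H} → run H
t=17: ready={G,H} → run H
t=18: ready={G,H} → run H
t=19: ready={G,H} → run H
t=20: ready={G} → run G
t=21: ready={G} → run G
t=22: ready={G} → run G
t=23: ready={G} → run G
t=24: (idle)
t=25: (idle)
t=26: (idle)
t=27: (idle)
t=28: (idle)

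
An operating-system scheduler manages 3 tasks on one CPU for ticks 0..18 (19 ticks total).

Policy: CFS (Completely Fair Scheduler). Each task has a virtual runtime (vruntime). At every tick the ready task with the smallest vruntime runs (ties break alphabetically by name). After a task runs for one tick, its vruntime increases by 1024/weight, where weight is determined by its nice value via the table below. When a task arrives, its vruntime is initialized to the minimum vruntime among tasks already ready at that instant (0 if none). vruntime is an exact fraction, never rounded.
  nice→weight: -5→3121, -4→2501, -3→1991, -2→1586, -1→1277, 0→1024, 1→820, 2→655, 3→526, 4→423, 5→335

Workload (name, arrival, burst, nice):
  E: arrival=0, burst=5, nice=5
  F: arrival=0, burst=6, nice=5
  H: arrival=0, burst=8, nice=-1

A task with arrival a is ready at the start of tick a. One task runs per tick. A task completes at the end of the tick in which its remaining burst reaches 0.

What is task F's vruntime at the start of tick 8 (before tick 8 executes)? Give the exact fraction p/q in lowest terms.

t=0: vr[E=0 F=0 H=0] → run E
t=1: vr[E=1024/335 F=0 H=0] → run F
t=2: vr[E=1024/335 F=1024/335 H=0] → run H
t=3: vr[E=1024/335 F=1024/335 H=1024/1277] → run H
t=4: vr[E=1024/335 F=1024/335 H=2048/1277] → run H
t=5: vr[E=1024/335 F=1024/335 H=3072/1277] → run H
t=6: vr[E=1024/335 F=1024/335 H=4096/1277] → run E
t=7: vr[E=2048/335 F=1024/335 H=4096/1277] → run F
t=8: vr[E=2048/335 F=2048/335 H=4096/1277] → run H
t=9: vr[E=2048/335 F=2048/335 H=5120/1277] → run H
t=10: vr[E=2048/335 F=2048/335 H=6144/1277] → run H
t=11: vr[E=2048/335 F=2048/335 H=7168/1277] → run H
t=12: vr[E=2048/335 F=2048/335] → run E
t=13: vr[E=3072/335 F=2048/335] → run F
t=14: vr[E=3072/335 F=3072/335] → run E
t=15: vr[E=4096/335 F=3072/335] → run F
t=16: vr[E=4096/335 F=4096/335] → run E
t=17: vr[F=4096/335] → run F
t=18: vr[F=1024/67] → run F

vruntime(F, start of tick 8) = 2048/335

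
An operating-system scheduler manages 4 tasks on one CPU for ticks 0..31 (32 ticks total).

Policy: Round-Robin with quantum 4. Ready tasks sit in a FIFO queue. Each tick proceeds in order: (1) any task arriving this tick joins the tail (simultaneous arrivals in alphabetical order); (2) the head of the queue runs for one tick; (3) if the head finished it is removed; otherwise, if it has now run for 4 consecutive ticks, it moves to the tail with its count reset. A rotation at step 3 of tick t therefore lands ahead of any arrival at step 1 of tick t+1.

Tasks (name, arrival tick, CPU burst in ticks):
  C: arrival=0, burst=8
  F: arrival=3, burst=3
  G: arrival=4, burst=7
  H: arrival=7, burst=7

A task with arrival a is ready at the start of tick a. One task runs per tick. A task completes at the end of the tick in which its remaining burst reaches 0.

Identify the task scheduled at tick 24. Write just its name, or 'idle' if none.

running at tick 24 = H

t=0: queue=[C] q_used=0 → run C
t=1: queue=[C] q_used=1 → run C
t=2: queue=[C] q_used=2 → run C
t=3: queue=[C,F] q_used=3 → run C
t=4: queue=[F,C,G] q_used=0 → run F
t=5: queue=[F,C,G] q_used=1 → run F
t=6: queue=[F,C,G] q_used=2 → run F
t=7: queue=[C,G,H] q_used=0 → run C
t=8: queue=[C,G,H] q_used=1 → run C
t=9: queue=[C,G,H] q_used=2 → run C
t=10: queue=[C,G,H] q_used=3 → run C
t=11: queue=[G,H] q_used=0 → run G
t=12: queue=[G,H] q_used=1 → run G
t=13: queue=[G,H] q_used=2 → run G
t=14: queue=[G,H] q_used=3 → run G
t=15: queue=[H,G] q_used=0 → run H
t=16: queue=[H,G] q_used=1 → run H
t=17: queue=[H,G] q_used=2 → run H
t=18: queue=[H,G] q_used=3 → run H
t=19: queue=[G,H] q_used=0 → run G
t=20: queue=[G,H] q_used=1 → run G
t=21: queue=[G,H] q_used=2 → run G
t=22: queue=[H] q_used=0 → run H
t=23: queue=[H] q_used=1 → run H
t=24: queue=[H] q_used=2 → run H
t=25: (idle)
t=26: (idle)
t=27: (idle)
t=28: (idle)
t=29: (idle)
t=30: (idle)
t=31: (idle)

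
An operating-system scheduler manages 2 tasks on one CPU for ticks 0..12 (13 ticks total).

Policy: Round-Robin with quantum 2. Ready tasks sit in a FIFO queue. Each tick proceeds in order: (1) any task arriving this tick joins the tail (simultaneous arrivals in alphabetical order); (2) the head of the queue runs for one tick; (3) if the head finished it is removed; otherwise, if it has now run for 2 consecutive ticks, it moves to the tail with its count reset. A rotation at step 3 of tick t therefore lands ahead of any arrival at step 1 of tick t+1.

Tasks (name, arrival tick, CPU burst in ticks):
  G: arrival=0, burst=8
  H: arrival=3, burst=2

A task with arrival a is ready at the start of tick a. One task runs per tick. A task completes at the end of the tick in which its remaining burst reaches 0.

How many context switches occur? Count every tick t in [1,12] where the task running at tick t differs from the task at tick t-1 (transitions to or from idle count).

context switches = 3

t=0: queue=[G] q_used=0 → run G
t=1: queue=[G] q_used=1 → run G
t=2: queue=[G] q_used=0 → run G
t=3: queue=[G,H] q_used=1 → run G
t=4: queue=[H,G] q_used=0 → run H
t=5: queue=[H,G] q_used=1 → run H
t=6: queue=[G] q_used=0 → run G
t=7: queue=[G] q_used=1 → run G
t=8: queue=[G] q_used=0 → run G
t=9: queue=[G] q_used=1 → run G
t=10: (idle)
t=11: (idle)
t=12: (idle)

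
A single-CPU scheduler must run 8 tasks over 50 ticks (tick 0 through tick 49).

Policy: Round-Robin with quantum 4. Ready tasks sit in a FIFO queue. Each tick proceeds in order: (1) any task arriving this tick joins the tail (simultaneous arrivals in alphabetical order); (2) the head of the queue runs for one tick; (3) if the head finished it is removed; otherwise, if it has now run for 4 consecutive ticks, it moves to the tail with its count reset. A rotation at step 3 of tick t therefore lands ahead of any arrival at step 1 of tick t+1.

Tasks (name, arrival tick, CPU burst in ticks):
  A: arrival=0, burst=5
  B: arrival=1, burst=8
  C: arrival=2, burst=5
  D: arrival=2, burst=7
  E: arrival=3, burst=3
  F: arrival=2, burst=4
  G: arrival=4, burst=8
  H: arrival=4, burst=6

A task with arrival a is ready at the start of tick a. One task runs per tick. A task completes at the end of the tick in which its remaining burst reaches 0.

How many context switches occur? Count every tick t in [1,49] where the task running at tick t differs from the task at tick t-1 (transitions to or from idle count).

context switches = 14

t=0: queue=[A] q_used=0 → run A
t=1: queue=[A,B] q_used=1 → run A
t=2: queue=[A,B,C,D,F] q_used=2 → run A
t=3: queue=[A,B,C,D,F,E] q_used=3 → run A
t=4: queue=[B,C,D,F,E,A,G,H] q_used=0 → run B
t=5: queue=[B,C,D,F,E,A,G,H] q_used=1 → run B
t=6: queue=[B,C,D,F,E,A,G,H] q_used=2 → run B
t=7: queue=[B,C,D,F,E,A,G,H] q_used=3 → run B
t=8: queue=[C,D,F,E,A,G,H,B] q_used=0 → run C
t=9: queue=[C,D,F,E,A,G,H,B] q_used=1 → run C
t=10: queue=[C,D,F,E,A,G,H,B] q_used=2 → run C
t=11: queue=[C,D,F,E,A,G,H,B] q_used=3 → run C
t=12: queue=[D,F,E,A,G,H,B,C] q_used=0 → run D
t=13: queue=[D,F,E,A,G,H,B,C] q_used=1 → run D
t=14: queue=[D,F,E,A,G,H,B,C] q_used=2 → run D
t=15: queue=[D,F,E,A,G,H,B,C] q_used=3 → run D
t=16: queue=[F,E,A,G,H,B,C,D] q_used=0 → run F
t=17: queue=[F,E,A,G,H,B,C,D] q_used=1 → run F
t=18: queue=[F,E,A,G,H,B,C,D] q_used=2 → run F
t=19: queue=[F,E,A,G,H,B,C,D] q_used=3 → run F
t=20: queue=[E,A,G,H,B,C,D] q_used=0 → run E
t=21: queue=[E,A,G,H,B,C,D] q_used=1 → run E
t=22: queue=[E,A,G,H,B,C,D] q_used=2 → run E
t=23: queue=[A,G,H,B,C,D] q_used=0 → run A
t=24: queue=[G,H,B,C,D] q_used=0 → run G
t=25: queue=[G,H,B,C,D] q_used=1 → run G
t=26: queue=[G,H,B,C,D] q_used=2 → run G
t=27: queue=[G,H,B,C,D] q_used=3 → run G
t=28: queue=[H,B,C,D,G] q_used=0 → run H
t=29: queue=[H,B,C,D,G] q_used=1 → run H
t=30: queue=[H,B,C,D,G] q_used=2 → run H
t=31: queue=[H,B,C,D,G] q_used=3 → run H
t=32: queue=[B,C,D,G,H] q_used=0 → run B
t=33: queue=[B,C,D,G,H] q_used=1 → run B
t=34: queue=[B,C,D,G,H] q_used=2 → run B
t=35: queue=[B,C,D,G,H] q_used=3 → run B
t=36: queue=[C,D,G,H] q_used=0 → run C
t=37: queue=[D,G,H] q_used=0 → run D
t=38: queue=[D,G,H] q_used=1 → run D
t=39: queue=[D,G,H] q_used=2 → run D
t=40: queue=[G,H] q_used=0 → run G
t=41: queue=[G,H] q_used=1 → run G
t=42: queue=[G,H] q_used=2 → run G
t=43: queue=[G,H] q_used=3 → run G
t=44: queue=[H] q_used=0 → run H
t=45: queue=[H] q_used=1 → run H
t=46: (idle)
t=47: (idle)
t=48: (idle)
t=49: (idle)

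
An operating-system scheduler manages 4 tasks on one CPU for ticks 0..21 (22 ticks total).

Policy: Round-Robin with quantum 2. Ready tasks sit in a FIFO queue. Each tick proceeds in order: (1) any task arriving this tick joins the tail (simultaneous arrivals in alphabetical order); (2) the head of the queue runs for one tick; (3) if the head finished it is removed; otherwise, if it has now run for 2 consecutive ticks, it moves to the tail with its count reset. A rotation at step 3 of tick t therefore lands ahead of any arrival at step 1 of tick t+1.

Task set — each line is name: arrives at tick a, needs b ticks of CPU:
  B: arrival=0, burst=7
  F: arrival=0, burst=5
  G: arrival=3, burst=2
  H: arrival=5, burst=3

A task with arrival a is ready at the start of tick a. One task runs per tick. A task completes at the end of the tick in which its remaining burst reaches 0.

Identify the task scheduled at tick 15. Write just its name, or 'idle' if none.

running at tick 15 = H

t=0: queue=[B,F] q_used=0 → run B
t=1: queue=[B,F] q_used=1 → run B
t=2: queue=[F,B] q_used=0 → run F
t=3: queue=[F,B,G] q_used=1 → run F
t=4: queue=[B,G,F] q_used=0 → run B
t=5: queue=[B,G,F,H] q_used=1 → run B
t=6: queue=[G,F,H,B] q_used=0 → run G
t=7: queue=[G,F,H,B] q_used=1 → run G
t=8: queue=[F,H,B] q_used=0 → run F
t=9: queue=[F,H,B] q_used=1 → run F
t=10: queue=[H,B,F] q_used=0 → run H
t=11: queue=[H,B,F] q_used=1 → run H
t=12: queue=[B,F,H] q_used=0 → run B
t=13: queue=[B,F,H] q_used=1 → run B
t=14: queue=[F,H,B] q_used=0 → run F
t=15: queue=[H,B] q_used=0 → run H
t=16: queue=[B] q_used=0 → run B
t=17: (idle)
t=18: (idle)
t=19: (idle)
t=20: (idle)
t=21: (idle)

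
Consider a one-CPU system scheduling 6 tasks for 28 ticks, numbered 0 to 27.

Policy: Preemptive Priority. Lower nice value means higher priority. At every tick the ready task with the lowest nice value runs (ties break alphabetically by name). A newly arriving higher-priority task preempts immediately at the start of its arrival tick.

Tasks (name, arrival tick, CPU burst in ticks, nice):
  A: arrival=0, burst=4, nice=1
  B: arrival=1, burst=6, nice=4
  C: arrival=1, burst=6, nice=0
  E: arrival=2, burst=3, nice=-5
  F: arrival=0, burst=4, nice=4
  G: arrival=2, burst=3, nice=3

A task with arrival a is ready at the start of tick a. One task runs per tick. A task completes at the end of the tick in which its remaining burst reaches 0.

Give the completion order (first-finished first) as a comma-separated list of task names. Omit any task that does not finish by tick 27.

completion order = E, C, A, G, B, F

t=0: ready={A,F} → run A
t=1: ready={A,B,C,F} → run C
t=2: ready={A,B,C,E,F,G} → run E
t=3: ready={A,B,C,E,F,G} → run E
t=4: ready={A,B,C,E,F,G} → run E
t=5: ready={A,B,C,F,G} → run C
t=6: ready={A,B,C,F,G} → run C
t=7: ready={A,B,C,F,G} → run C
t=8: ready={A,B,C,F,G} → run C
t=9: ready={A,B,C,F,G} → run C
t=10: ready={A,B,F,G} → run A
t=11: ready={A,B,F,G} → run A
t=12: ready={A,B,F,G} → run A
t=13: ready={B,F,G} → run G
t=14: ready={B,F,G} → run G
t=15: ready={B,F,G} → run G
t=16: ready={B,F} → run B
t=17: ready={B,F} → run B
t=18: ready={B,F} → run B
t=19: ready={B,F} → run B
t=20: ready={B,F} → run B
t=21: ready={B,F} → run B
t=22: ready={F} → run F
t=23: ready={F} → run F
t=24: ready={F} → run F
t=25: ready={F} → run F
t=26: (idle)
t=27: (idle)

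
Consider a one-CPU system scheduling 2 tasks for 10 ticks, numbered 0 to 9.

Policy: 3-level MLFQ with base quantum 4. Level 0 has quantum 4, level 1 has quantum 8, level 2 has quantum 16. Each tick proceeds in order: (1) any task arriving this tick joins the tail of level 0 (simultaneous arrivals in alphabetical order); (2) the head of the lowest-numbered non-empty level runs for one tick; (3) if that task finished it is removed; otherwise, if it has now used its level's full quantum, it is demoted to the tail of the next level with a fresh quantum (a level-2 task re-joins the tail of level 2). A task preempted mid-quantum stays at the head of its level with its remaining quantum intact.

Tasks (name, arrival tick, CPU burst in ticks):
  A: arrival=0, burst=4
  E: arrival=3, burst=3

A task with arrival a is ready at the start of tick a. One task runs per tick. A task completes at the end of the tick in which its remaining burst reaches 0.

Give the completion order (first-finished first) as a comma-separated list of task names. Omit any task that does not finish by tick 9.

completion order = A, E

t=0: L0/L1/L2 = A/-/- → run A
t=1: L0/L1/L2 = A/-/- → run A
t=2: L0/L1/L2 = A/-/- → run A
t=3: L0/L1/L2 = AE/-/- → run A
t=4: L0/L1/L2 = E/-/- → run E
t=5: L0/L1/L2 = E/-/- → run E
t=6: L0/L1/L2 = E/-/- → run E
t=7: (idle)
t=8: (idle)
t=9: (idle)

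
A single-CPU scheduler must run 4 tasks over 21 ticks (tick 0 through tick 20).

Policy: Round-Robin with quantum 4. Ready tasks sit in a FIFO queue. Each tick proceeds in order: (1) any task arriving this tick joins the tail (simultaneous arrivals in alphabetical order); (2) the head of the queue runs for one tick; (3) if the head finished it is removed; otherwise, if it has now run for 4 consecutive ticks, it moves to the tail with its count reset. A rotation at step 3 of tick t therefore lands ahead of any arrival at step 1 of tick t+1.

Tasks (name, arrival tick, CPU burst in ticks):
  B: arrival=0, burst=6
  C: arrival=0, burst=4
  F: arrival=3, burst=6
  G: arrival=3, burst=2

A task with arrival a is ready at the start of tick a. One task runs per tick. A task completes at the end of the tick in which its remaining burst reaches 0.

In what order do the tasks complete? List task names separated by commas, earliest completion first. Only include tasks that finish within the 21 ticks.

t=0: queue=[B,C] q_used=0 → run B
t=1: queue=[B,C] q_used=1 → run B
t=2: queue=[B,C] q_used=2 → run B
t=3: queue=[B,C,F,G] q_used=3 → run B
t=4: queue=[C,F,G,B] q_used=0 → run C
t=5: queue=[C,F,G,B] q_used=1 → run C
t=6: queue=[C,F,G,B] q_used=2 → run C
t=7: queue=[C,F,G,B] q_used=3 → run C
t=8: queue=[F,G,B] q_used=0 → run F
t=9: queue=[F,G,B] q_used=1 → run F
t=10: queue=[F,G,B] q_used=2 → run F
t=11: queue=[F,G,B] q_used=3 → run F
t=12: queue=[G,B,F] q_used=0 → run G
t=13: queue=[G,B,F] q_used=1 → run G
t=14: queue=[B,F] q_used=0 → run B
t=15: queue=[B,F] q_used=1 → run B
t=16: queue=[F] q_used=0 → run F
t=17: queue=[F] q_used=1 → run F
t=18: (idle)
t=19: (idle)
t=20: (idle)

completion order = C, G, B, F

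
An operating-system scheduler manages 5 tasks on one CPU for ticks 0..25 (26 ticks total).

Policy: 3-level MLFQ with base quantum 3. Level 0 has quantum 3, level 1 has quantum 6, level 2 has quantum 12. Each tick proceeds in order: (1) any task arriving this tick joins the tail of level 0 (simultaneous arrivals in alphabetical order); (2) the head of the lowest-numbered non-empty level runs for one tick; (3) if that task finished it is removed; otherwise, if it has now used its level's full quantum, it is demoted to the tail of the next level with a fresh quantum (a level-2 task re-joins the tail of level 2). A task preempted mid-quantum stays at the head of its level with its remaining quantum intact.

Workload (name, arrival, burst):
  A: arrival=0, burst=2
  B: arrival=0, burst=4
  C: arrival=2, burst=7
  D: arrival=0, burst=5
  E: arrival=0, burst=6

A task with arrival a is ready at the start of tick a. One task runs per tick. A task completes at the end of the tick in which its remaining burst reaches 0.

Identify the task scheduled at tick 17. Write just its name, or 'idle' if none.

t=0: L0/L1/L2 = ABDE/-/- → run A
t=1: L0/L1/L2 = ABDE/-/- → run A
t=2: L0/L1/L2 = BDEC/-/- → run B
t=3: L0/L1/L2 = BDEC/-/- → run B
t=4: L0/L1/L2 = BDEC/-/- → run B
t=5: L0/L1/L2 = DEC/B/- → run D
t=6: L0/L1/L2 = DEC/B/- → run D
t=7: L0/L1/L2 = DEC/B/- → run D
t=8: L0/L1/L2 = EC/BD/- → run E
t=9: L0/L1/L2 = EC/BD/- → run E
t=10: L0/L1/L2 = EC/BD/- → run E
t=11: L0/L1/L2 = C/BDE/- → run C
t=12: L0/L1/L2 = C/BDE/- → run C
t=13: L0/L1/L2 = C/BDE/- → run C
t=14: L0/L1/L2 = -/BDEC/- → run B
t=15: L0/L1/L2 = -/DEC/- → run D
t=16: L0/L1/L2 = -/DEC/- → run D
t=17: L0/L1/L2 = -/EC/- → run E
t=18: L0/L1/L2 = -/EC/- → run E
t=19: L0/L1/L2 = -/EC/- → run E
t=20: L0/L1/L2 = -/C/- → run C
t=21: L0/L1/L2 = -/C/- → run C
t=22: L0/L1/L2 = -/C/- → run C
t=23: L0/L1/L2 = -/C/- → run C
t=24: (idle)
t=25: (idle)

running at tick 17 = E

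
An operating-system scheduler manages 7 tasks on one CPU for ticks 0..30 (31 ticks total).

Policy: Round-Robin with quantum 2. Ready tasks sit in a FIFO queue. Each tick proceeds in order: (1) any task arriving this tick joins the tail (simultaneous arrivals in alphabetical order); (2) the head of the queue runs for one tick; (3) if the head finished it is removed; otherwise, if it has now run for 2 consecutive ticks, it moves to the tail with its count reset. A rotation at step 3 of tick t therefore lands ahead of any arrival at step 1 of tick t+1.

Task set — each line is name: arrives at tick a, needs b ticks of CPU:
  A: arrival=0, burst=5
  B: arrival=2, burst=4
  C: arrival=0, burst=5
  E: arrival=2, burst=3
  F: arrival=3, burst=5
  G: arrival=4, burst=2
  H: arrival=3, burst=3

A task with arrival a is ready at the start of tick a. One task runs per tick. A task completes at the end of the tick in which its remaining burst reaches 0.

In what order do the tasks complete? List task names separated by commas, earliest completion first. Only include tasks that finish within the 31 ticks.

completion order = G, A, B, E, H, C, F

t=0: queue=[A,C] q_used=0 → run A
t=1: queue=[A,C] q_used=1 → run A
t=2: queue=[C,A,B,E] q_used=0 → run C
t=3: queue=[C,A,B,E,F,H] q_used=1 → run C
t=4: queue=[A,B,E,F,H,C,G] q_used=0 → run A
t=5: queue=[A,B,E,F,H,C,G] q_used=1 → run A
t=6: queue=[B,E,F,H,C,G,A] q_used=0 → run B
t=7: queue=[B,E,F,H,C,G,A] q_used=1 → run B
t=8: queue=[E,F,H,C,G,A,B] q_used=0 → run E
t=9: queue=[E,F,H,C,G,A,B] q_used=1 → run E
t=10: queue=[F,H,C,G,A,B,E] q_used=0 → run F
t=11: queue=[F,H,C,G,A,B,E] q_used=1 → run F
t=12: queue=[H,C,G,A,B,E,F] q_used=0 → run H
t=13: queue=[H,C,G,A,B,E,F] q_used=1 → run H
t=14: queue=[C,G,A,B,E,F,H] q_used=0 → run C
t=15: queue=[C,G,A,B,E,F,H] q_used=1 → run C
t=16: queue=[G,A,B,E,F,H,C] q_used=0 → run G
t=17: queue=[G,A,B,E,F,H,C] q_used=1 → run G
t=18: queue=[A,B,E,F,H,C] q_used=0 → run A
t=19: queue=[B,E,F,H,C] q_used=0 → run B
t=20: queue=[B,E,F,H,C] q_used=1 → run B
t=21: queue=[E,F,H,C] q_used=0 → run E
t=22: queue=[F,H,C] q_used=0 → run F
t=23: queue=[F,H,C] q_used=1 → run F
t=24: queue=[H,C,F] q_used=0 → run H
t=25: queue=[C,F] q_used=0 → run C
t=26: queue=[F] q_used=0 → run F
t=27: (idle)
t=28: (idle)
t=29: (idle)
t=30: (idle)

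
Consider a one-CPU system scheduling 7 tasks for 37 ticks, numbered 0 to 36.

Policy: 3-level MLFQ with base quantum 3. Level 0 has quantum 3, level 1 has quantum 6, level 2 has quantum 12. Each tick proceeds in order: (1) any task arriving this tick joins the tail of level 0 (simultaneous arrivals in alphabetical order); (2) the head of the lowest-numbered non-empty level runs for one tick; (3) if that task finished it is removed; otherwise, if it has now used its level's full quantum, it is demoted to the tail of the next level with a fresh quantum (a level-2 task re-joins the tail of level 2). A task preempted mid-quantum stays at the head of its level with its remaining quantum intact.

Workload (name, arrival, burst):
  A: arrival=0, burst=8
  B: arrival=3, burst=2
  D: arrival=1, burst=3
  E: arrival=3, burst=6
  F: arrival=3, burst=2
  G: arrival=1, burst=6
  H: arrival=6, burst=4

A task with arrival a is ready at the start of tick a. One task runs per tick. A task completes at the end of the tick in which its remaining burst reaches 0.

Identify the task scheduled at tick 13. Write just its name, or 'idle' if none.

t=0: L0/L1/L2 = A/-/- → run A
t=1: L0/L1/L2 = ADG/-/- → run A
t=2: L0/L1/L2 = ADG/-/- → run A
t=3: L0/L1/L2 = DGBEF/A/- → run D
t=4: L0/L1/L2 = DGBEF/A/- → run D
t=5: L0/L1/L2 = DGBEF/A/- → run D
t=6: L0/L1/L2 = GBEFH/A/- → run G
t=7: L0/L1/L2 = GBEFH/A/- → run G
t=8: L0/L1/L2 = GBEFH/A/- → run G
t=9: L0/L1/L2 = BEFH/AG/- → run B
t=10: L0/L1/L2 = BEFH/AG/- → run B
t=11: L0/L1/L2 = EFH/AG/- → run E
t=12: L0/L1/L2 = EFH/AG/- → run E
t=13: L0/L1/L2 = EFH/AG/- → run E
t=14: L0/L1/L2 = FH/AGE/- → run F
t=15: L0/L1/L2 = FH/AGE/- → run F
t=16: L0/L1/L2 = H/AGE/- → run H
t=17: L0/L1/L2 = H/AGE/- → run H
t=18: L0/L1/L2 = H/AGE/- → run H
t=19: L0/L1/L2 = -/AGEH/- → run A
t=20: L0/L1/L2 = -/AGEH/- → run A
t=21: L0/L1/L2 = -/AGEH/- → run A
t=22: L0/L1/L2 = -/AGEH/- → run A
t=23: L0/L1/L2 = -/AGEH/- → run A
t=24: L0/L1/L2 = -/GEH/- → run G
t=25: L0/L1/L2 = -/GEH/- → run G
t=26: L0/L1/L2 = -/GEH/- → run G
t=27: L0/L1/L2 = -/EH/- → run E
t=28: L0/L1/L2 = -/EH/- → run E
t=29: L0/L1/L2 = -/EH/- → run E
t=30: L0/L1/L2 = -/H/- → run H
t=31: (idle)
t=32: (idle)
t=33: (idle)
t=34: (idle)
t=35: (idle)
t=36: (idle)

running at tick 13 = E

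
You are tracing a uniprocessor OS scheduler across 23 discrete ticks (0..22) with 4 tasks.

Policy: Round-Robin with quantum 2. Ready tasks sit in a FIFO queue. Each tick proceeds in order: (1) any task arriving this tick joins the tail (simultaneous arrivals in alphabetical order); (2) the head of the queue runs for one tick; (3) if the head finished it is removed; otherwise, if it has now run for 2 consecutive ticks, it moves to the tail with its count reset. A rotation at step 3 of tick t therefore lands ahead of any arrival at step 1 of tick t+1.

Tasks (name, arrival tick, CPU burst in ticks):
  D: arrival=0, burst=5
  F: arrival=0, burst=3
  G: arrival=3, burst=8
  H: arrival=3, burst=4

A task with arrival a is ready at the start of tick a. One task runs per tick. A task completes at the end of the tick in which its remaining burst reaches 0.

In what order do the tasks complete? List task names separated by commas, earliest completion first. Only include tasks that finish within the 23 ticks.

t=0: queue=[D,F] q_used=0 → run D
t=1: queue=[D,F] q_used=1 → run D
t=2: queue=[F,D] q_used=0 → run F
t=3: queue=[F,D,G,H] q_used=1 → run F
t=4: queue=[D,G,H,F] q_used=0 → run D
t=5: queue=[D,G,H,F] q_used=1 → run D
t=6: queue=[G,H,F,D] q_used=0 → run G
t=7: queue=[G,H,F,D] q_used=1 → run G
t=8: queue=[H,F,D,G] q_used=0 → run H
t=9: queue=[H,F,D,G] q_used=1 → run H
t=10: queue=[F,D,G,H] q_used=0 → run F
t=11: queue=[D,G,H] q_used=0 → run D
t=12: queue=[G,H] q_used=0 → run G
t=13: queue=[G,H] q_used=1 → run G
t=14: queue=[H,G] q_used=0 → run H
t=15: queue=[H,G] q_used=1 → run H
t=16: queue=[G] q_used=0 → run G
t=17: queue=[G] q_used=1 → run G
t=18: queue=[G] q_used=0 → run G
t=19: queue=[G] q_used=1 → run G
t=20: (idle)
t=21: (idle)
t=22: (idle)

completion order = F, D, H, G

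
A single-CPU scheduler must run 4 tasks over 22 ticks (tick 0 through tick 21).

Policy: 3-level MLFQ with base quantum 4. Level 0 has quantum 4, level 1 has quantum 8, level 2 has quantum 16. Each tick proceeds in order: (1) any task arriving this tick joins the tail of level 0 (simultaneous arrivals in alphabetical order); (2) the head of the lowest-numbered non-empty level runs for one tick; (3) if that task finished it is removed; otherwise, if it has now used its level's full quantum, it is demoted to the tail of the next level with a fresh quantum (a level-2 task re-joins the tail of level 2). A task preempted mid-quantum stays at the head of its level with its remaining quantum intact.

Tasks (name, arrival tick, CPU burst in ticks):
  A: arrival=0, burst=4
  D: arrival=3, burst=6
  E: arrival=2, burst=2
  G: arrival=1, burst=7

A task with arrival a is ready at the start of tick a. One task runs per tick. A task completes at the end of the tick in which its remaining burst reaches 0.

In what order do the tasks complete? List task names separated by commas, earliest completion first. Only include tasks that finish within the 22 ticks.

t=0: L0/L1/L2 = A/-/- → run A
t=1: L0/L1/L2 = AG/-/- → run A
t=2: L0/L1/L2 = AGE/-/- → run A
t=3: L0/L1/L2 = AGED/-/- → run A
t=4: L0/L1/L2 = GED/-/- → run G
t=5: L0/L1/L2 = GED/-/- → run G
t=6: L0/L1/L2 = GED/-/- → run G
t=7: L0/L1/L2 = GED/-/- → run G
t=8: L0/L1/L2 = ED/G/- → run E
t=9: L0/L1/L2 = ED/G/- → run E
t=10: L0/L1/L2 = D/G/- → run D
t=11: L0/L1/L2 = D/G/- → run D
t=12: L0/L1/L2 = D/G/- → run D
t=13: L0/L1/L2 = D/G/- → run D
t=14: L0/L1/L2 = -/GD/- → run G
t=15: L0/L1/L2 = -/GD/- → run G
t=16: L0/L1/L2 = -/GD/- → run G
t=17: L0/L1/L2 = -/D/- → run D
t=18: L0/L1/L2 = -/D/- → run D
t=19: (idle)
t=20: (idle)
t=21: (idle)

completion order = A, E, G, D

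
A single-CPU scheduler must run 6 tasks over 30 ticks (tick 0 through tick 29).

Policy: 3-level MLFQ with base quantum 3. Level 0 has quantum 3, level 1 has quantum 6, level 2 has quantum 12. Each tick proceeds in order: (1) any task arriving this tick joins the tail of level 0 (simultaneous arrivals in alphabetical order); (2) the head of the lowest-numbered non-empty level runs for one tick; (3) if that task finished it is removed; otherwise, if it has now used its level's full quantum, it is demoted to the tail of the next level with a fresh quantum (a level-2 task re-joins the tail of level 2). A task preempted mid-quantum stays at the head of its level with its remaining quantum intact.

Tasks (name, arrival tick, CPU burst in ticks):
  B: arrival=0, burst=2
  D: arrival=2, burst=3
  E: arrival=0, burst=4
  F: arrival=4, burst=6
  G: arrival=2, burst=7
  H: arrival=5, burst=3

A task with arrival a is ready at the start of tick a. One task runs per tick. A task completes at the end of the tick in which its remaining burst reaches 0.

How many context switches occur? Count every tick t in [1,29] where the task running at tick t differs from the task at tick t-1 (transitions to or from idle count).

context switches = 9

t=0: L0/L1/L2 = BE/-/- → run B
t=1: L0/L1/L2 = BE/-/- → run B
t=2: L0/L1/L2 = EDG/-/- → run E
t=3: L0/L1/L2 = EDG/-/- → run E
t=4: L0/L1/L2 = EDGF/-/- → run E
t=5: L0/L1/L2 = DGFH/E/- → run D
t=6: L0/L1/L2 = DGFH/E/- → run D
t=7: L0/L1/L2 = DGFH/E/- → run D
t=8: L0/L1/L2 = GFH/E/- → run G
t=9: L0/L1/L2 = GFH/E/- → run G
t=10: L0/L1/L2 = GFH/E/- → run G
t=11: L0/L1/L2 = FH/EG/- → run F
t=12: L0/L1/L2 = FH/EG/- → run F
t=13: L0/L1/L2 = FH/EG/- → run F
t=14: L0/L1/L2 = H/EGF/- → run H
t=15: L0/L1/L2 = H/EGF/- → run H
t=16: L0/L1/L2 = H/EGF/- → run H
t=17: L0/L1/L2 = -/EGF/- → run E
t=18: L0/L1/L2 = -/GF/- → run G
t=19: L0/L1/L2 = -/GF/- → run G
t=20: L0/L1/L2 = -/GF/- → run G
t=21: L0/L1/L2 = -/GF/- → run G
t=22: L0/L1/L2 = -/F/- → run F
t=23: L0/L1/L2 = -/F/- → run F
t=24: L0/L1/L2 = -/F/- → run F
t=25: (idle)
t=26: (idle)
t=27: (idle)
t=28: (idle)
t=29: (idle)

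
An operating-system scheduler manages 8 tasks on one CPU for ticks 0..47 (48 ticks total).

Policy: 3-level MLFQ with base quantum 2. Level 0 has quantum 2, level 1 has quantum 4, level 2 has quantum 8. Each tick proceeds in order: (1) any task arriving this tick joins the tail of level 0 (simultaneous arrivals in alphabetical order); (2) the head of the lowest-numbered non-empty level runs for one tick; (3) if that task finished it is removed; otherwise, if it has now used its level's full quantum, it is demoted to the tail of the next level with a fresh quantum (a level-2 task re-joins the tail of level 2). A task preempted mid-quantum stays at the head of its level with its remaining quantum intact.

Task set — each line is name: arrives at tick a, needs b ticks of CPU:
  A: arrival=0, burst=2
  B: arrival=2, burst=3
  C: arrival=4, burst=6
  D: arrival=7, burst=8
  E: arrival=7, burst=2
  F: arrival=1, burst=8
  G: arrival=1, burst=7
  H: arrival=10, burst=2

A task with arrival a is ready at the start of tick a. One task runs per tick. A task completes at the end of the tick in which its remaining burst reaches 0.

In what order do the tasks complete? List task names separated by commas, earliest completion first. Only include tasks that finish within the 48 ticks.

completion order = A, E, H, B, C, F, G, D

t=0: L0/L1/L2 = A/-/- → run A
t=1: L0/L1/L2 = AFG/-/- → run A
t=2: L0/L1/L2 = FGB/-/- → run F
t=3: L0/L1/L2 = FGB/-/- → run F
t=4: L0/L1/L2 = GBC/F/- → run G
t=5: L0/L1/L2 = GBC/F/- → run G
t=6: L0/L1/L2 = BC/FG/- → run B
t=7: L0/L1/L2 = BCDE/FG/- → run B
t=8: L0/L1/L2 = CDE/FGB/- → run C
t=9: L0/L1/L2 = CDE/FGB/- → run C
t=10: L0/L1/L2 = DEH/FGBC/- → run D
t=11: L0/L1/L2 = DEH/FGBC/- → run D
t=12: L0/L1/L2 = EH/FGBCD/- → run E
t=13: L0/L1/L2 = EH/FGBCD/- → run E
t=14: L0/L1/L2 = H/FGBCD/- → run H
t=15: L0/L1/L2 = H/FGBCD/- → run H
t=16: L0/L1/L2 = -/FGBCD/- → run F
t=17: L0/L1/L2 = -/FGBCD/- → run F
t=18: L0/L1/L2 = -/FGBCD/- → run F
t=19: L0/L1/L2 = -/FGBCD/- → run F
t=20: L0/L1/L2 = -/GBCD/F → run G
t=21: L0/L1/L2 = -/GBCD/F → run G
t=22: L0/L1/L2 = -/GBCD/F → run G
t=23: L0/L1/L2 = -/GBCD/F → run G
t=24: L0/L1/L2 = -/BCD/FG → run B
t=25: L0/L1/L2 = -/CD/FG → run C
t=26: L0/L1/L2 = -/CD/FG → run C
t=27: L0/L1/L2 = -/CD/FG → run C
t=28: L0/L1/L2 = -/CD/FG → run C
t=29: L0/L1/L2 = -/D/FG → run D
t=30: L0/L1/L2 = -/D/FG → run D
t=31: L0/L1/L2 = -/D/FG → run D
t=32: L0/L1/L2 = -/D/FG → run D
t=33: L0/L1/L2 = -/-/FGD → run F
t=34: L0/L1/L2 = -/-/FGD → run F
t=35: L0/L1/L2 = -/-/GD → run G
t=36: L0/L1/L2 = -/-/D → run D
t=37: L0/L1/L2 = -/-/D → run D
t=38: (idle)
t=39: (idle)
t=40: (idle)
t=41: (idle)
t=42: (idle)
t=43: (idle)
t=44: (idle)
t=45: (idle)
t=46: (idle)
t=47: (idle)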